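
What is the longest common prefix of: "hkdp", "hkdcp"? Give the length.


Words: hkdp, hkdcp
  Position 0: all 'h' => match
  Position 1: all 'k' => match
  Position 2: all 'd' => match
  Position 3: ('p', 'c') => mismatch, stop
LCP = "hkd" (length 3)

3


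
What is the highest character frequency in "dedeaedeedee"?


Input: dedeaedeedee
Character counts:
  'a': 1
  'd': 4
  'e': 7
Maximum frequency: 7

7


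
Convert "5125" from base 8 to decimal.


Input: "5125" in base 8
Positional expansion:
  Digit '5' (value 5) x 8^3 = 2560
  Digit '1' (value 1) x 8^2 = 64
  Digit '2' (value 2) x 8^1 = 16
  Digit '5' (value 5) x 8^0 = 5
Sum = 2645

2645


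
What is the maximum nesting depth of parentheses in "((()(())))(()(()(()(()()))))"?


Input: "((()(())))(()(()(()(()()))))"
Tracking depth:
  Position 0 '(': depth becomes 1
  Position 1 '(': depth becomes 2
  Position 2 '(': depth becomes 3
  Position 3 ')': depth becomes 2
  Position 4 '(': depth becomes 3
  Position 5 '(': depth becomes 4
  Position 6 ')': depth becomes 3
  Position 7 ')': depth becomes 2
  Position 8 ')': depth becomes 1
  Position 9 ')': depth becomes 0
  Position 10 '(': depth becomes 1
  Position 11 '(': depth becomes 2
  Position 12 ')': depth becomes 1
  Position 13 '(': depth becomes 2
  Position 14 '(': depth becomes 3
  Position 15 ')': depth becomes 2
  Position 16 '(': depth becomes 3
  Position 17 '(': depth becomes 4
  Position 18 ')': depth becomes 3
  Position 19 '(': depth becomes 4
  Position 20 '(': depth becomes 5
  Position 21 ')': depth becomes 4
  Position 22 '(': depth becomes 5
  Position 23 ')': depth becomes 4
  Position 24 ')': depth becomes 3
  Position 25 ')': depth becomes 2
  Position 26 ')': depth becomes 1
  Position 27 ')': depth becomes 0
Maximum depth reached: 5

5


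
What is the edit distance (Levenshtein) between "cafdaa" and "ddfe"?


Computing edit distance: "cafdaa" -> "ddfe"
DP table:
           d    d    f    e
      0    1    2    3    4
  c   1    1    2    3    4
  a   2    2    2    3    4
  f   3    3    3    2    3
  d   4    3    3    3    3
  a   5    4    4    4    4
  a   6    5    5    5    5
Edit distance = dp[6][4] = 5

5


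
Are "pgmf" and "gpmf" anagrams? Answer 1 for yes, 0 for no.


Strings: "pgmf", "gpmf"
Sorted first:  fgmp
Sorted second: fgmp
Sorted forms match => anagrams

1


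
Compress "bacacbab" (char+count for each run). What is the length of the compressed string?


Input: bacacbab
Runs:
  'b' x 1 => "b1"
  'a' x 1 => "a1"
  'c' x 1 => "c1"
  'a' x 1 => "a1"
  'c' x 1 => "c1"
  'b' x 1 => "b1"
  'a' x 1 => "a1"
  'b' x 1 => "b1"
Compressed: "b1a1c1a1c1b1a1b1"
Compressed length: 16

16


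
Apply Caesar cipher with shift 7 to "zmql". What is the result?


Caesar cipher: shift "zmql" by 7
  'z' (pos 25) + 7 = pos 6 = 'g'
  'm' (pos 12) + 7 = pos 19 = 't'
  'q' (pos 16) + 7 = pos 23 = 'x'
  'l' (pos 11) + 7 = pos 18 = 's'
Result: gtxs

gtxs


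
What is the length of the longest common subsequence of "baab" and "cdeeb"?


LCS of "baab" and "cdeeb"
DP table:
           c    d    e    e    b
      0    0    0    0    0    0
  b   0    0    0    0    0    1
  a   0    0    0    0    0    1
  a   0    0    0    0    0    1
  b   0    0    0    0    0    1
LCS length = dp[4][5] = 1

1


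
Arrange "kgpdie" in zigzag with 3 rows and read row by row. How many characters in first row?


Zigzag "kgpdie" into 3 rows:
Placing characters:
  'k' => row 0
  'g' => row 1
  'p' => row 2
  'd' => row 1
  'i' => row 0
  'e' => row 1
Rows:
  Row 0: "ki"
  Row 1: "gde"
  Row 2: "p"
First row length: 2

2


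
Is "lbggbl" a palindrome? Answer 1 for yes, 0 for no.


Input: lbggbl
Reversed: lbggbl
  Compare pos 0 ('l') with pos 5 ('l'): match
  Compare pos 1 ('b') with pos 4 ('b'): match
  Compare pos 2 ('g') with pos 3 ('g'): match
Result: palindrome

1


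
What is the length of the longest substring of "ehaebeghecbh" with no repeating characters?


Input: "ehaebeghecbh"
Sliding window (track last position of each char):
  Position 0 ('e'): window [0,0] length 1 -- new best
  Position 1 ('h'): window [0,1] length 2 -- new best
  Position 2 ('a'): window [0,2] length 3 -- new best
  Position 3 ('e'): repeat (last at 0), move window start to 1
  Position 3 ('e'): window [1,3] length 3
  Position 4 ('b'): window [1,4] length 4 -- new best
  Position 5 ('e'): repeat (last at 3), move window start to 4
  Position 5 ('e'): window [4,5] length 2
  Position 6 ('g'): window [4,6] length 3
  Position 7 ('h'): window [4,7] length 4
  Position 8 ('e'): repeat (last at 5), move window start to 6
  Position 8 ('e'): window [6,8] length 3
  Position 9 ('c'): window [6,9] length 4
  Position 10 ('b'): window [6,10] length 5 -- new best
  Position 11 ('h'): repeat (last at 7), move window start to 8
  Position 11 ('h'): window [8,11] length 4
Longest substring with no repeats: "ghecb" with length 5

5


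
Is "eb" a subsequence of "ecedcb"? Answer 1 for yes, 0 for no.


Check if "eb" is a subsequence of "ecedcb"
Greedy scan:
  Position 0 ('e'): matches sub[0] = 'e'
  Position 1 ('c'): no match needed
  Position 2 ('e'): no match needed
  Position 3 ('d'): no match needed
  Position 4 ('c'): no match needed
  Position 5 ('b'): matches sub[1] = 'b'
All 2 characters matched => is a subsequence

1


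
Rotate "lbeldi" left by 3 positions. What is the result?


Input: "lbeldi", rotate left by 3
First 3 characters: "lbe"
Remaining characters: "ldi"
Concatenate remaining + first: "ldi" + "lbe" = "ldilbe"

ldilbe


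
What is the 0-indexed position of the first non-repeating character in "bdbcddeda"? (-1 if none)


Input: bdbcddeda
Character frequencies:
  'a': 1
  'b': 2
  'c': 1
  'd': 4
  'e': 1
Scanning left to right for freq == 1:
  Position 0 ('b'): freq=2, skip
  Position 1 ('d'): freq=4, skip
  Position 2 ('b'): freq=2, skip
  Position 3 ('c'): unique! => answer = 3

3


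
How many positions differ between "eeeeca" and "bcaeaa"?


Comparing "eeeeca" and "bcaeaa" position by position:
  Position 0: 'e' vs 'b' => DIFFER
  Position 1: 'e' vs 'c' => DIFFER
  Position 2: 'e' vs 'a' => DIFFER
  Position 3: 'e' vs 'e' => same
  Position 4: 'c' vs 'a' => DIFFER
  Position 5: 'a' vs 'a' => same
Positions that differ: 4

4


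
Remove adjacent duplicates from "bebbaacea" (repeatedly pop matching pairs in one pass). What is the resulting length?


Input: bebbaacea
Stack-based adjacent duplicate removal:
  Read 'b': push. Stack: b
  Read 'e': push. Stack: be
  Read 'b': push. Stack: beb
  Read 'b': matches stack top 'b' => pop. Stack: be
  Read 'a': push. Stack: bea
  Read 'a': matches stack top 'a' => pop. Stack: be
  Read 'c': push. Stack: bec
  Read 'e': push. Stack: bece
  Read 'a': push. Stack: becea
Final stack: "becea" (length 5)

5


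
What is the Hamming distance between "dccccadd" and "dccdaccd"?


Comparing "dccccadd" and "dccdaccd" position by position:
  Position 0: 'd' vs 'd' => same
  Position 1: 'c' vs 'c' => same
  Position 2: 'c' vs 'c' => same
  Position 3: 'c' vs 'd' => differ
  Position 4: 'c' vs 'a' => differ
  Position 5: 'a' vs 'c' => differ
  Position 6: 'd' vs 'c' => differ
  Position 7: 'd' vs 'd' => same
Total differences (Hamming distance): 4

4


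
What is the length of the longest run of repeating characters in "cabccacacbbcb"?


Input: "cabccacacbbcb"
Scanning for longest run:
  Position 1 ('a'): new char, reset run to 1
  Position 2 ('b'): new char, reset run to 1
  Position 3 ('c'): new char, reset run to 1
  Position 4 ('c'): continues run of 'c', length=2
  Position 5 ('a'): new char, reset run to 1
  Position 6 ('c'): new char, reset run to 1
  Position 7 ('a'): new char, reset run to 1
  Position 8 ('c'): new char, reset run to 1
  Position 9 ('b'): new char, reset run to 1
  Position 10 ('b'): continues run of 'b', length=2
  Position 11 ('c'): new char, reset run to 1
  Position 12 ('b'): new char, reset run to 1
Longest run: 'c' with length 2

2


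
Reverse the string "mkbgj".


Input: mkbgj
Reading characters right to left:
  Position 4: 'j'
  Position 3: 'g'
  Position 2: 'b'
  Position 1: 'k'
  Position 0: 'm'
Reversed: jgbkm

jgbkm


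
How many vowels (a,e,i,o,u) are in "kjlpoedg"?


Input: kjlpoedg
Checking each character:
  'k' at position 0: consonant
  'j' at position 1: consonant
  'l' at position 2: consonant
  'p' at position 3: consonant
  'o' at position 4: vowel (running total: 1)
  'e' at position 5: vowel (running total: 2)
  'd' at position 6: consonant
  'g' at position 7: consonant
Total vowels: 2

2


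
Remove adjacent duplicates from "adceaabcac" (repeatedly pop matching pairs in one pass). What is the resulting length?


Input: adceaabcac
Stack-based adjacent duplicate removal:
  Read 'a': push. Stack: a
  Read 'd': push. Stack: ad
  Read 'c': push. Stack: adc
  Read 'e': push. Stack: adce
  Read 'a': push. Stack: adcea
  Read 'a': matches stack top 'a' => pop. Stack: adce
  Read 'b': push. Stack: adceb
  Read 'c': push. Stack: adcebc
  Read 'a': push. Stack: adcebca
  Read 'c': push. Stack: adcebcac
Final stack: "adcebcac" (length 8)

8


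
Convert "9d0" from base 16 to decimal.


Input: "9d0" in base 16
Positional expansion:
  Digit '9' (value 9) x 16^2 = 2304
  Digit 'd' (value 13) x 16^1 = 208
  Digit '0' (value 0) x 16^0 = 0
Sum = 2512

2512


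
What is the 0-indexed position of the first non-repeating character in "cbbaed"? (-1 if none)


Input: cbbaed
Character frequencies:
  'a': 1
  'b': 2
  'c': 1
  'd': 1
  'e': 1
Scanning left to right for freq == 1:
  Position 0 ('c'): unique! => answer = 0

0


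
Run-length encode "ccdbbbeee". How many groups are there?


Input: ccdbbbeee
Scanning for consecutive runs:
  Group 1: 'c' x 2 (positions 0-1)
  Group 2: 'd' x 1 (positions 2-2)
  Group 3: 'b' x 3 (positions 3-5)
  Group 4: 'e' x 3 (positions 6-8)
Total groups: 4

4


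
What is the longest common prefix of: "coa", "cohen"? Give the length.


Words: coa, cohen
  Position 0: all 'c' => match
  Position 1: all 'o' => match
  Position 2: ('a', 'h') => mismatch, stop
LCP = "co" (length 2)

2


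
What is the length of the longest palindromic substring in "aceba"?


Input: "aceba"
Checking substrings for palindromes:
  No multi-char palindromic substrings found
Longest palindromic substring: "a" with length 1

1


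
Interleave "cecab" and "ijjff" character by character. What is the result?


Interleaving "cecab" and "ijjff":
  Position 0: 'c' from first, 'i' from second => "ci"
  Position 1: 'e' from first, 'j' from second => "ej"
  Position 2: 'c' from first, 'j' from second => "cj"
  Position 3: 'a' from first, 'f' from second => "af"
  Position 4: 'b' from first, 'f' from second => "bf"
Result: ciejcjafbf

ciejcjafbf


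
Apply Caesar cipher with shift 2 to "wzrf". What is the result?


Caesar cipher: shift "wzrf" by 2
  'w' (pos 22) + 2 = pos 24 = 'y'
  'z' (pos 25) + 2 = pos 1 = 'b'
  'r' (pos 17) + 2 = pos 19 = 't'
  'f' (pos 5) + 2 = pos 7 = 'h'
Result: ybth

ybth


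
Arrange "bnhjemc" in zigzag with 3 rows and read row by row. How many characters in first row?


Zigzag "bnhjemc" into 3 rows:
Placing characters:
  'b' => row 0
  'n' => row 1
  'h' => row 2
  'j' => row 1
  'e' => row 0
  'm' => row 1
  'c' => row 2
Rows:
  Row 0: "be"
  Row 1: "njm"
  Row 2: "hc"
First row length: 2

2


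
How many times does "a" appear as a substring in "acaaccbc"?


Searching for "a" in "acaaccbc"
Scanning each position:
  Position 0: "a" => MATCH
  Position 1: "c" => no
  Position 2: "a" => MATCH
  Position 3: "a" => MATCH
  Position 4: "c" => no
  Position 5: "c" => no
  Position 6: "b" => no
  Position 7: "c" => no
Total occurrences: 3

3


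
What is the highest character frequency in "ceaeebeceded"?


Input: ceaeebeceded
Character counts:
  'a': 1
  'b': 1
  'c': 2
  'd': 2
  'e': 6
Maximum frequency: 6

6


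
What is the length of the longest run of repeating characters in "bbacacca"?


Input: "bbacacca"
Scanning for longest run:
  Position 1 ('b'): continues run of 'b', length=2
  Position 2 ('a'): new char, reset run to 1
  Position 3 ('c'): new char, reset run to 1
  Position 4 ('a'): new char, reset run to 1
  Position 5 ('c'): new char, reset run to 1
  Position 6 ('c'): continues run of 'c', length=2
  Position 7 ('a'): new char, reset run to 1
Longest run: 'b' with length 2

2


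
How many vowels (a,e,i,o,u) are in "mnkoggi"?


Input: mnkoggi
Checking each character:
  'm' at position 0: consonant
  'n' at position 1: consonant
  'k' at position 2: consonant
  'o' at position 3: vowel (running total: 1)
  'g' at position 4: consonant
  'g' at position 5: consonant
  'i' at position 6: vowel (running total: 2)
Total vowels: 2

2


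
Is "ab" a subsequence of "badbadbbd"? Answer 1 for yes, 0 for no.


Check if "ab" is a subsequence of "badbadbbd"
Greedy scan:
  Position 0 ('b'): no match needed
  Position 1 ('a'): matches sub[0] = 'a'
  Position 2 ('d'): no match needed
  Position 3 ('b'): matches sub[1] = 'b'
  Position 4 ('a'): no match needed
  Position 5 ('d'): no match needed
  Position 6 ('b'): no match needed
  Position 7 ('b'): no match needed
  Position 8 ('d'): no match needed
All 2 characters matched => is a subsequence

1


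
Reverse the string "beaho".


Input: beaho
Reading characters right to left:
  Position 4: 'o'
  Position 3: 'h'
  Position 2: 'a'
  Position 1: 'e'
  Position 0: 'b'
Reversed: ohaeb

ohaeb


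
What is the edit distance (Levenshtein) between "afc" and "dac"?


Computing edit distance: "afc" -> "dac"
DP table:
           d    a    c
      0    1    2    3
  a   1    1    1    2
  f   2    2    2    2
  c   3    3    3    2
Edit distance = dp[3][3] = 2

2


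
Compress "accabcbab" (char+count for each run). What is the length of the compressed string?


Input: accabcbab
Runs:
  'a' x 1 => "a1"
  'c' x 2 => "c2"
  'a' x 1 => "a1"
  'b' x 1 => "b1"
  'c' x 1 => "c1"
  'b' x 1 => "b1"
  'a' x 1 => "a1"
  'b' x 1 => "b1"
Compressed: "a1c2a1b1c1b1a1b1"
Compressed length: 16

16


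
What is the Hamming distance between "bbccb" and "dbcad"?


Comparing "bbccb" and "dbcad" position by position:
  Position 0: 'b' vs 'd' => differ
  Position 1: 'b' vs 'b' => same
  Position 2: 'c' vs 'c' => same
  Position 3: 'c' vs 'a' => differ
  Position 4: 'b' vs 'd' => differ
Total differences (Hamming distance): 3

3


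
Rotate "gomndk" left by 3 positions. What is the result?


Input: "gomndk", rotate left by 3
First 3 characters: "gom"
Remaining characters: "ndk"
Concatenate remaining + first: "ndk" + "gom" = "ndkgom"

ndkgom


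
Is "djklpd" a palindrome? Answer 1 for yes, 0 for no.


Input: djklpd
Reversed: dplkjd
  Compare pos 0 ('d') with pos 5 ('d'): match
  Compare pos 1 ('j') with pos 4 ('p'): MISMATCH
  Compare pos 2 ('k') with pos 3 ('l'): MISMATCH
Result: not a palindrome

0


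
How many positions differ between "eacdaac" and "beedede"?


Comparing "eacdaac" and "beedede" position by position:
  Position 0: 'e' vs 'b' => DIFFER
  Position 1: 'a' vs 'e' => DIFFER
  Position 2: 'c' vs 'e' => DIFFER
  Position 3: 'd' vs 'd' => same
  Position 4: 'a' vs 'e' => DIFFER
  Position 5: 'a' vs 'd' => DIFFER
  Position 6: 'c' vs 'e' => DIFFER
Positions that differ: 6

6


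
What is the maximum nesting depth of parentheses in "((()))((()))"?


Input: "((()))((()))"
Tracking depth:
  Position 0 '(': depth becomes 1
  Position 1 '(': depth becomes 2
  Position 2 '(': depth becomes 3
  Position 3 ')': depth becomes 2
  Position 4 ')': depth becomes 1
  Position 5 ')': depth becomes 0
  Position 6 '(': depth becomes 1
  Position 7 '(': depth becomes 2
  Position 8 '(': depth becomes 3
  Position 9 ')': depth becomes 2
  Position 10 ')': depth becomes 1
  Position 11 ')': depth becomes 0
Maximum depth reached: 3

3


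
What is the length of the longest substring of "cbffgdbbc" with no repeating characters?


Input: "cbffgdbbc"
Sliding window (track last position of each char):
  Position 0 ('c'): window [0,0] length 1 -- new best
  Position 1 ('b'): window [0,1] length 2 -- new best
  Position 2 ('f'): window [0,2] length 3 -- new best
  Position 3 ('f'): repeat (last at 2), move window start to 3
  Position 3 ('f'): window [3,3] length 1
  Position 4 ('g'): window [3,4] length 2
  Position 5 ('d'): window [3,5] length 3
  Position 6 ('b'): window [3,6] length 4 -- new best
  Position 7 ('b'): repeat (last at 6), move window start to 7
  Position 7 ('b'): window [7,7] length 1
  Position 8 ('c'): window [7,8] length 2
Longest substring with no repeats: "fgdb" with length 4

4


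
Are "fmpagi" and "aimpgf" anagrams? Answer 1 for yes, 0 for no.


Strings: "fmpagi", "aimpgf"
Sorted first:  afgimp
Sorted second: afgimp
Sorted forms match => anagrams

1


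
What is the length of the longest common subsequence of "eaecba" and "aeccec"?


LCS of "eaecba" and "aeccec"
DP table:
           a    e    c    c    e    c
      0    0    0    0    0    0    0
  e   0    0    1    1    1    1    1
  a   0    1    1    1    1    1    1
  e   0    1    2    2    2    2    2
  c   0    1    2    3    3    3    3
  b   0    1    2    3    3    3    3
  a   0    1    2    3    3    3    3
LCS length = dp[6][6] = 3

3


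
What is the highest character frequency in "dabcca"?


Input: dabcca
Character counts:
  'a': 2
  'b': 1
  'c': 2
  'd': 1
Maximum frequency: 2

2


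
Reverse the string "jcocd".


Input: jcocd
Reading characters right to left:
  Position 4: 'd'
  Position 3: 'c'
  Position 2: 'o'
  Position 1: 'c'
  Position 0: 'j'
Reversed: dcocj

dcocj


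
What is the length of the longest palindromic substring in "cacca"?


Input: "cacca"
Checking substrings for palindromes:
  [1:5] "acca" (len 4) => palindrome
  [0:3] "cac" (len 3) => palindrome
  [2:4] "cc" (len 2) => palindrome
Longest palindromic substring: "acca" with length 4

4


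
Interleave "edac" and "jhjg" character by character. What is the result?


Interleaving "edac" and "jhjg":
  Position 0: 'e' from first, 'j' from second => "ej"
  Position 1: 'd' from first, 'h' from second => "dh"
  Position 2: 'a' from first, 'j' from second => "aj"
  Position 3: 'c' from first, 'g' from second => "cg"
Result: ejdhajcg

ejdhajcg


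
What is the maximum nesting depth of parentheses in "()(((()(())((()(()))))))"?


Input: "()(((()(())((()(()))))))"
Tracking depth:
  Position 0 '(': depth becomes 1
  Position 1 ')': depth becomes 0
  Position 2 '(': depth becomes 1
  Position 3 '(': depth becomes 2
  Position 4 '(': depth becomes 3
  Position 5 '(': depth becomes 4
  Position 6 ')': depth becomes 3
  Position 7 '(': depth becomes 4
  Position 8 '(': depth becomes 5
  Position 9 ')': depth becomes 4
  Position 10 ')': depth becomes 3
  Position 11 '(': depth becomes 4
  Position 12 '(': depth becomes 5
  Position 13 '(': depth becomes 6
  Position 14 ')': depth becomes 5
  Position 15 '(': depth becomes 6
  Position 16 '(': depth becomes 7
  Position 17 ')': depth becomes 6
  Position 18 ')': depth becomes 5
  Position 19 ')': depth becomes 4
  Position 20 ')': depth becomes 3
  Position 21 ')': depth becomes 2
  Position 22 ')': depth becomes 1
  Position 23 ')': depth becomes 0
Maximum depth reached: 7

7


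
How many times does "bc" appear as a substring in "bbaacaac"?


Searching for "bc" in "bbaacaac"
Scanning each position:
  Position 0: "bb" => no
  Position 1: "ba" => no
  Position 2: "aa" => no
  Position 3: "ac" => no
  Position 4: "ca" => no
  Position 5: "aa" => no
  Position 6: "ac" => no
Total occurrences: 0

0


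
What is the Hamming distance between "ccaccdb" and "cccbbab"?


Comparing "ccaccdb" and "cccbbab" position by position:
  Position 0: 'c' vs 'c' => same
  Position 1: 'c' vs 'c' => same
  Position 2: 'a' vs 'c' => differ
  Position 3: 'c' vs 'b' => differ
  Position 4: 'c' vs 'b' => differ
  Position 5: 'd' vs 'a' => differ
  Position 6: 'b' vs 'b' => same
Total differences (Hamming distance): 4

4


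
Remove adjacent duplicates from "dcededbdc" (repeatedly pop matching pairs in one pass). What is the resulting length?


Input: dcededbdc
Stack-based adjacent duplicate removal:
  Read 'd': push. Stack: d
  Read 'c': push. Stack: dc
  Read 'e': push. Stack: dce
  Read 'd': push. Stack: dced
  Read 'e': push. Stack: dcede
  Read 'd': push. Stack: dceded
  Read 'b': push. Stack: dcededb
  Read 'd': push. Stack: dcededbd
  Read 'c': push. Stack: dcededbdc
Final stack: "dcededbdc" (length 9)

9


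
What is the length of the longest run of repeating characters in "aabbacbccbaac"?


Input: "aabbacbccbaac"
Scanning for longest run:
  Position 1 ('a'): continues run of 'a', length=2
  Position 2 ('b'): new char, reset run to 1
  Position 3 ('b'): continues run of 'b', length=2
  Position 4 ('a'): new char, reset run to 1
  Position 5 ('c'): new char, reset run to 1
  Position 6 ('b'): new char, reset run to 1
  Position 7 ('c'): new char, reset run to 1
  Position 8 ('c'): continues run of 'c', length=2
  Position 9 ('b'): new char, reset run to 1
  Position 10 ('a'): new char, reset run to 1
  Position 11 ('a'): continues run of 'a', length=2
  Position 12 ('c'): new char, reset run to 1
Longest run: 'a' with length 2

2


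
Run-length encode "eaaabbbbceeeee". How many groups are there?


Input: eaaabbbbceeeee
Scanning for consecutive runs:
  Group 1: 'e' x 1 (positions 0-0)
  Group 2: 'a' x 3 (positions 1-3)
  Group 3: 'b' x 4 (positions 4-7)
  Group 4: 'c' x 1 (positions 8-8)
  Group 5: 'e' x 5 (positions 9-13)
Total groups: 5

5


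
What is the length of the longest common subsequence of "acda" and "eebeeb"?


LCS of "acda" and "eebeeb"
DP table:
           e    e    b    e    e    b
      0    0    0    0    0    0    0
  a   0    0    0    0    0    0    0
  c   0    0    0    0    0    0    0
  d   0    0    0    0    0    0    0
  a   0    0    0    0    0    0    0
LCS length = dp[4][6] = 0

0


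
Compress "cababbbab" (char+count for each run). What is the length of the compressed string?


Input: cababbbab
Runs:
  'c' x 1 => "c1"
  'a' x 1 => "a1"
  'b' x 1 => "b1"
  'a' x 1 => "a1"
  'b' x 3 => "b3"
  'a' x 1 => "a1"
  'b' x 1 => "b1"
Compressed: "c1a1b1a1b3a1b1"
Compressed length: 14

14


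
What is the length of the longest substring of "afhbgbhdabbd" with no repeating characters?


Input: "afhbgbhdabbd"
Sliding window (track last position of each char):
  Position 0 ('a'): window [0,0] length 1 -- new best
  Position 1 ('f'): window [0,1] length 2 -- new best
  Position 2 ('h'): window [0,2] length 3 -- new best
  Position 3 ('b'): window [0,3] length 4 -- new best
  Position 4 ('g'): window [0,4] length 5 -- new best
  Position 5 ('b'): repeat (last at 3), move window start to 4
  Position 5 ('b'): window [4,5] length 2
  Position 6 ('h'): window [4,6] length 3
  Position 7 ('d'): window [4,7] length 4
  Position 8 ('a'): window [4,8] length 5
  Position 9 ('b'): repeat (last at 5), move window start to 6
  Position 9 ('b'): window [6,9] length 4
  Position 10 ('b'): repeat (last at 9), move window start to 10
  Position 10 ('b'): window [10,10] length 1
  Position 11 ('d'): window [10,11] length 2
Longest substring with no repeats: "afhbg" with length 5

5


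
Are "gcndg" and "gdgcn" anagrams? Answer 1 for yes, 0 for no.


Strings: "gcndg", "gdgcn"
Sorted first:  cdggn
Sorted second: cdggn
Sorted forms match => anagrams

1


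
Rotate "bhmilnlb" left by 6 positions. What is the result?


Input: "bhmilnlb", rotate left by 6
First 6 characters: "bhmiln"
Remaining characters: "lb"
Concatenate remaining + first: "lb" + "bhmiln" = "lbbhmiln"

lbbhmiln


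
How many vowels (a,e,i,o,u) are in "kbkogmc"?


Input: kbkogmc
Checking each character:
  'k' at position 0: consonant
  'b' at position 1: consonant
  'k' at position 2: consonant
  'o' at position 3: vowel (running total: 1)
  'g' at position 4: consonant
  'm' at position 5: consonant
  'c' at position 6: consonant
Total vowels: 1

1


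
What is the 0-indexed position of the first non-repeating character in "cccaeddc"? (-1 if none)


Input: cccaeddc
Character frequencies:
  'a': 1
  'c': 4
  'd': 2
  'e': 1
Scanning left to right for freq == 1:
  Position 0 ('c'): freq=4, skip
  Position 1 ('c'): freq=4, skip
  Position 2 ('c'): freq=4, skip
  Position 3 ('a'): unique! => answer = 3

3


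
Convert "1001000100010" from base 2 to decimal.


Input: "1001000100010" in base 2
Positional expansion:
  Digit '1' (value 1) x 2^12 = 4096
  Digit '0' (value 0) x 2^11 = 0
  Digit '0' (value 0) x 2^10 = 0
  Digit '1' (value 1) x 2^9 = 512
  Digit '0' (value 0) x 2^8 = 0
  Digit '0' (value 0) x 2^7 = 0
  Digit '0' (value 0) x 2^6 = 0
  Digit '1' (value 1) x 2^5 = 32
  Digit '0' (value 0) x 2^4 = 0
  Digit '0' (value 0) x 2^3 = 0
  Digit '0' (value 0) x 2^2 = 0
  Digit '1' (value 1) x 2^1 = 2
  Digit '0' (value 0) x 2^0 = 0
Sum = 4642

4642


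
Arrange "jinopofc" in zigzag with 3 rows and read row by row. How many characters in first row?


Zigzag "jinopofc" into 3 rows:
Placing characters:
  'j' => row 0
  'i' => row 1
  'n' => row 2
  'o' => row 1
  'p' => row 0
  'o' => row 1
  'f' => row 2
  'c' => row 1
Rows:
  Row 0: "jp"
  Row 1: "iooc"
  Row 2: "nf"
First row length: 2

2


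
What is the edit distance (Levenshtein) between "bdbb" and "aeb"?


Computing edit distance: "bdbb" -> "aeb"
DP table:
           a    e    b
      0    1    2    3
  b   1    1    2    2
  d   2    2    2    3
  b   3    3    3    2
  b   4    4    4    3
Edit distance = dp[4][3] = 3

3


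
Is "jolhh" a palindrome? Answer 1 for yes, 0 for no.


Input: jolhh
Reversed: hhloj
  Compare pos 0 ('j') with pos 4 ('h'): MISMATCH
  Compare pos 1 ('o') with pos 3 ('h'): MISMATCH
Result: not a palindrome

0


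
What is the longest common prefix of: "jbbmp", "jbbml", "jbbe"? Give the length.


Words: jbbmp, jbbml, jbbe
  Position 0: all 'j' => match
  Position 1: all 'b' => match
  Position 2: all 'b' => match
  Position 3: ('m', 'm', 'e') => mismatch, stop
LCP = "jbb" (length 3)

3


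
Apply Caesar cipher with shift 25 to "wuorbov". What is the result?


Caesar cipher: shift "wuorbov" by 25
  'w' (pos 22) + 25 = pos 21 = 'v'
  'u' (pos 20) + 25 = pos 19 = 't'
  'o' (pos 14) + 25 = pos 13 = 'n'
  'r' (pos 17) + 25 = pos 16 = 'q'
  'b' (pos 1) + 25 = pos 0 = 'a'
  'o' (pos 14) + 25 = pos 13 = 'n'
  'v' (pos 21) + 25 = pos 20 = 'u'
Result: vtnqanu

vtnqanu


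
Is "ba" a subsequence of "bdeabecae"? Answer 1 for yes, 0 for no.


Check if "ba" is a subsequence of "bdeabecae"
Greedy scan:
  Position 0 ('b'): matches sub[0] = 'b'
  Position 1 ('d'): no match needed
  Position 2 ('e'): no match needed
  Position 3 ('a'): matches sub[1] = 'a'
  Position 4 ('b'): no match needed
  Position 5 ('e'): no match needed
  Position 6 ('c'): no match needed
  Position 7 ('a'): no match needed
  Position 8 ('e'): no match needed
All 2 characters matched => is a subsequence

1


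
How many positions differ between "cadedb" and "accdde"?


Comparing "cadedb" and "accdde" position by position:
  Position 0: 'c' vs 'a' => DIFFER
  Position 1: 'a' vs 'c' => DIFFER
  Position 2: 'd' vs 'c' => DIFFER
  Position 3: 'e' vs 'd' => DIFFER
  Position 4: 'd' vs 'd' => same
  Position 5: 'b' vs 'e' => DIFFER
Positions that differ: 5

5


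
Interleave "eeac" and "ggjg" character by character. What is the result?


Interleaving "eeac" and "ggjg":
  Position 0: 'e' from first, 'g' from second => "eg"
  Position 1: 'e' from first, 'g' from second => "eg"
  Position 2: 'a' from first, 'j' from second => "aj"
  Position 3: 'c' from first, 'g' from second => "cg"
Result: egegajcg

egegajcg


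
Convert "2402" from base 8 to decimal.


Input: "2402" in base 8
Positional expansion:
  Digit '2' (value 2) x 8^3 = 1024
  Digit '4' (value 4) x 8^2 = 256
  Digit '0' (value 0) x 8^1 = 0
  Digit '2' (value 2) x 8^0 = 2
Sum = 1282

1282


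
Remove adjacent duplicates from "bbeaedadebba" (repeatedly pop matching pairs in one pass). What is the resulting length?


Input: bbeaedadebba
Stack-based adjacent duplicate removal:
  Read 'b': push. Stack: b
  Read 'b': matches stack top 'b' => pop. Stack: (empty)
  Read 'e': push. Stack: e
  Read 'a': push. Stack: ea
  Read 'e': push. Stack: eae
  Read 'd': push. Stack: eaed
  Read 'a': push. Stack: eaeda
  Read 'd': push. Stack: eaedad
  Read 'e': push. Stack: eaedade
  Read 'b': push. Stack: eaedadeb
  Read 'b': matches stack top 'b' => pop. Stack: eaedade
  Read 'a': push. Stack: eaedadea
Final stack: "eaedadea" (length 8)

8


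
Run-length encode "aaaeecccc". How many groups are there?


Input: aaaeecccc
Scanning for consecutive runs:
  Group 1: 'a' x 3 (positions 0-2)
  Group 2: 'e' x 2 (positions 3-4)
  Group 3: 'c' x 4 (positions 5-8)
Total groups: 3

3


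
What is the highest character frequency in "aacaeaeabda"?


Input: aacaeaeabda
Character counts:
  'a': 6
  'b': 1
  'c': 1
  'd': 1
  'e': 2
Maximum frequency: 6

6


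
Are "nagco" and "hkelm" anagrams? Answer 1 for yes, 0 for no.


Strings: "nagco", "hkelm"
Sorted first:  acgno
Sorted second: ehklm
Differ at position 0: 'a' vs 'e' => not anagrams

0


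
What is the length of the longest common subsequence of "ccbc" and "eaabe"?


LCS of "ccbc" and "eaabe"
DP table:
           e    a    a    b    e
      0    0    0    0    0    0
  c   0    0    0    0    0    0
  c   0    0    0    0    0    0
  b   0    0    0    0    1    1
  c   0    0    0    0    1    1
LCS length = dp[4][5] = 1

1


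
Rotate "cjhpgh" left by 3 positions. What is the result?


Input: "cjhpgh", rotate left by 3
First 3 characters: "cjh"
Remaining characters: "pgh"
Concatenate remaining + first: "pgh" + "cjh" = "pghcjh"

pghcjh


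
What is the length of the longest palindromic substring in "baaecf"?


Input: "baaecf"
Checking substrings for palindromes:
  [1:3] "aa" (len 2) => palindrome
Longest palindromic substring: "aa" with length 2

2


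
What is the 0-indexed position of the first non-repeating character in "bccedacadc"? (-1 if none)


Input: bccedacadc
Character frequencies:
  'a': 2
  'b': 1
  'c': 4
  'd': 2
  'e': 1
Scanning left to right for freq == 1:
  Position 0 ('b'): unique! => answer = 0

0


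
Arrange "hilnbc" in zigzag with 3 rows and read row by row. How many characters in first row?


Zigzag "hilnbc" into 3 rows:
Placing characters:
  'h' => row 0
  'i' => row 1
  'l' => row 2
  'n' => row 1
  'b' => row 0
  'c' => row 1
Rows:
  Row 0: "hb"
  Row 1: "inc"
  Row 2: "l"
First row length: 2

2


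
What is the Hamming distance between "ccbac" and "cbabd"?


Comparing "ccbac" and "cbabd" position by position:
  Position 0: 'c' vs 'c' => same
  Position 1: 'c' vs 'b' => differ
  Position 2: 'b' vs 'a' => differ
  Position 3: 'a' vs 'b' => differ
  Position 4: 'c' vs 'd' => differ
Total differences (Hamming distance): 4

4


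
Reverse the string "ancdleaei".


Input: ancdleaei
Reading characters right to left:
  Position 8: 'i'
  Position 7: 'e'
  Position 6: 'a'
  Position 5: 'e'
  Position 4: 'l'
  Position 3: 'd'
  Position 2: 'c'
  Position 1: 'n'
  Position 0: 'a'
Reversed: ieaeldcna

ieaeldcna


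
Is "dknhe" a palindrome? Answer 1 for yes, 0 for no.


Input: dknhe
Reversed: ehnkd
  Compare pos 0 ('d') with pos 4 ('e'): MISMATCH
  Compare pos 1 ('k') with pos 3 ('h'): MISMATCH
Result: not a palindrome

0


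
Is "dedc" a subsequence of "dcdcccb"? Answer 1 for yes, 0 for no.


Check if "dedc" is a subsequence of "dcdcccb"
Greedy scan:
  Position 0 ('d'): matches sub[0] = 'd'
  Position 1 ('c'): no match needed
  Position 2 ('d'): no match needed
  Position 3 ('c'): no match needed
  Position 4 ('c'): no match needed
  Position 5 ('c'): no match needed
  Position 6 ('b'): no match needed
Only matched 1/4 characters => not a subsequence

0


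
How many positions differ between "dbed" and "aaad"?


Comparing "dbed" and "aaad" position by position:
  Position 0: 'd' vs 'a' => DIFFER
  Position 1: 'b' vs 'a' => DIFFER
  Position 2: 'e' vs 'a' => DIFFER
  Position 3: 'd' vs 'd' => same
Positions that differ: 3

3


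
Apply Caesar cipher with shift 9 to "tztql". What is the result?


Caesar cipher: shift "tztql" by 9
  't' (pos 19) + 9 = pos 2 = 'c'
  'z' (pos 25) + 9 = pos 8 = 'i'
  't' (pos 19) + 9 = pos 2 = 'c'
  'q' (pos 16) + 9 = pos 25 = 'z'
  'l' (pos 11) + 9 = pos 20 = 'u'
Result: ciczu

ciczu


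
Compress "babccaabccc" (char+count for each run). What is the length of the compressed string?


Input: babccaabccc
Runs:
  'b' x 1 => "b1"
  'a' x 1 => "a1"
  'b' x 1 => "b1"
  'c' x 2 => "c2"
  'a' x 2 => "a2"
  'b' x 1 => "b1"
  'c' x 3 => "c3"
Compressed: "b1a1b1c2a2b1c3"
Compressed length: 14

14


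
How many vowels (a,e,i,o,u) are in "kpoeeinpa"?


Input: kpoeeinpa
Checking each character:
  'k' at position 0: consonant
  'p' at position 1: consonant
  'o' at position 2: vowel (running total: 1)
  'e' at position 3: vowel (running total: 2)
  'e' at position 4: vowel (running total: 3)
  'i' at position 5: vowel (running total: 4)
  'n' at position 6: consonant
  'p' at position 7: consonant
  'a' at position 8: vowel (running total: 5)
Total vowels: 5

5


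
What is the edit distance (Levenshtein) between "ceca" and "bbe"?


Computing edit distance: "ceca" -> "bbe"
DP table:
           b    b    e
      0    1    2    3
  c   1    1    2    3
  e   2    2    2    2
  c   3    3    3    3
  a   4    4    4    4
Edit distance = dp[4][3] = 4

4


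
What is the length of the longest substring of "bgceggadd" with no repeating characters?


Input: "bgceggadd"
Sliding window (track last position of each char):
  Position 0 ('b'): window [0,0] length 1 -- new best
  Position 1 ('g'): window [0,1] length 2 -- new best
  Position 2 ('c'): window [0,2] length 3 -- new best
  Position 3 ('e'): window [0,3] length 4 -- new best
  Position 4 ('g'): repeat (last at 1), move window start to 2
  Position 4 ('g'): window [2,4] length 3
  Position 5 ('g'): repeat (last at 4), move window start to 5
  Position 5 ('g'): window [5,5] length 1
  Position 6 ('a'): window [5,6] length 2
  Position 7 ('d'): window [5,7] length 3
  Position 8 ('d'): repeat (last at 7), move window start to 8
  Position 8 ('d'): window [8,8] length 1
Longest substring with no repeats: "bgce" with length 4

4


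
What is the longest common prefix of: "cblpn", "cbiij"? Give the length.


Words: cblpn, cbiij
  Position 0: all 'c' => match
  Position 1: all 'b' => match
  Position 2: ('l', 'i') => mismatch, stop
LCP = "cb" (length 2)

2


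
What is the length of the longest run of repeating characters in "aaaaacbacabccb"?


Input: "aaaaacbacabccb"
Scanning for longest run:
  Position 1 ('a'): continues run of 'a', length=2
  Position 2 ('a'): continues run of 'a', length=3
  Position 3 ('a'): continues run of 'a', length=4
  Position 4 ('a'): continues run of 'a', length=5
  Position 5 ('c'): new char, reset run to 1
  Position 6 ('b'): new char, reset run to 1
  Position 7 ('a'): new char, reset run to 1
  Position 8 ('c'): new char, reset run to 1
  Position 9 ('a'): new char, reset run to 1
  Position 10 ('b'): new char, reset run to 1
  Position 11 ('c'): new char, reset run to 1
  Position 12 ('c'): continues run of 'c', length=2
  Position 13 ('b'): new char, reset run to 1
Longest run: 'a' with length 5

5


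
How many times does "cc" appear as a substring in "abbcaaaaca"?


Searching for "cc" in "abbcaaaaca"
Scanning each position:
  Position 0: "ab" => no
  Position 1: "bb" => no
  Position 2: "bc" => no
  Position 3: "ca" => no
  Position 4: "aa" => no
  Position 5: "aa" => no
  Position 6: "aa" => no
  Position 7: "ac" => no
  Position 8: "ca" => no
Total occurrences: 0

0


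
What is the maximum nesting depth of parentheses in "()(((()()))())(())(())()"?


Input: "()(((()()))())(())(())()"
Tracking depth:
  Position 0 '(': depth becomes 1
  Position 1 ')': depth becomes 0
  Position 2 '(': depth becomes 1
  Position 3 '(': depth becomes 2
  Position 4 '(': depth becomes 3
  Position 5 '(': depth becomes 4
  Position 6 ')': depth becomes 3
  Position 7 '(': depth becomes 4
  Position 8 ')': depth becomes 3
  Position 9 ')': depth becomes 2
  Position 10 ')': depth becomes 1
  Position 11 '(': depth becomes 2
  Position 12 ')': depth becomes 1
  Position 13 ')': depth becomes 0
  Position 14 '(': depth becomes 1
  Position 15 '(': depth becomes 2
  Position 16 ')': depth becomes 1
  Position 17 ')': depth becomes 0
  Position 18 '(': depth becomes 1
  Position 19 '(': depth becomes 2
  Position 20 ')': depth becomes 1
  Position 21 ')': depth becomes 0
  Position 22 '(': depth becomes 1
  Position 23 ')': depth becomes 0
Maximum depth reached: 4

4


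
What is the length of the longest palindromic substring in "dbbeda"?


Input: "dbbeda"
Checking substrings for palindromes:
  [1:3] "bb" (len 2) => palindrome
Longest palindromic substring: "bb" with length 2

2


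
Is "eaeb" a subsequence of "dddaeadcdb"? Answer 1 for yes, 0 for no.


Check if "eaeb" is a subsequence of "dddaeadcdb"
Greedy scan:
  Position 0 ('d'): no match needed
  Position 1 ('d'): no match needed
  Position 2 ('d'): no match needed
  Position 3 ('a'): no match needed
  Position 4 ('e'): matches sub[0] = 'e'
  Position 5 ('a'): matches sub[1] = 'a'
  Position 6 ('d'): no match needed
  Position 7 ('c'): no match needed
  Position 8 ('d'): no match needed
  Position 9 ('b'): no match needed
Only matched 2/4 characters => not a subsequence

0


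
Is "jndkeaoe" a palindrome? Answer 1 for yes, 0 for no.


Input: jndkeaoe
Reversed: eoaekdnj
  Compare pos 0 ('j') with pos 7 ('e'): MISMATCH
  Compare pos 1 ('n') with pos 6 ('o'): MISMATCH
  Compare pos 2 ('d') with pos 5 ('a'): MISMATCH
  Compare pos 3 ('k') with pos 4 ('e'): MISMATCH
Result: not a palindrome

0


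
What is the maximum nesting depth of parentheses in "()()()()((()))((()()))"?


Input: "()()()()((()))((()()))"
Tracking depth:
  Position 0 '(': depth becomes 1
  Position 1 ')': depth becomes 0
  Position 2 '(': depth becomes 1
  Position 3 ')': depth becomes 0
  Position 4 '(': depth becomes 1
  Position 5 ')': depth becomes 0
  Position 6 '(': depth becomes 1
  Position 7 ')': depth becomes 0
  Position 8 '(': depth becomes 1
  Position 9 '(': depth becomes 2
  Position 10 '(': depth becomes 3
  Position 11 ')': depth becomes 2
  Position 12 ')': depth becomes 1
  Position 13 ')': depth becomes 0
  Position 14 '(': depth becomes 1
  Position 15 '(': depth becomes 2
  Position 16 '(': depth becomes 3
  Position 17 ')': depth becomes 2
  Position 18 '(': depth becomes 3
  Position 19 ')': depth becomes 2
  Position 20 ')': depth becomes 1
  Position 21 ')': depth becomes 0
Maximum depth reached: 3

3


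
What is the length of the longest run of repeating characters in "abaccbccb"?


Input: "abaccbccb"
Scanning for longest run:
  Position 1 ('b'): new char, reset run to 1
  Position 2 ('a'): new char, reset run to 1
  Position 3 ('c'): new char, reset run to 1
  Position 4 ('c'): continues run of 'c', length=2
  Position 5 ('b'): new char, reset run to 1
  Position 6 ('c'): new char, reset run to 1
  Position 7 ('c'): continues run of 'c', length=2
  Position 8 ('b'): new char, reset run to 1
Longest run: 'c' with length 2

2


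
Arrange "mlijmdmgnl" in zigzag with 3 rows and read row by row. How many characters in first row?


Zigzag "mlijmdmgnl" into 3 rows:
Placing characters:
  'm' => row 0
  'l' => row 1
  'i' => row 2
  'j' => row 1
  'm' => row 0
  'd' => row 1
  'm' => row 2
  'g' => row 1
  'n' => row 0
  'l' => row 1
Rows:
  Row 0: "mmn"
  Row 1: "ljdgl"
  Row 2: "im"
First row length: 3

3


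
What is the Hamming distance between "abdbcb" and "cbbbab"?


Comparing "abdbcb" and "cbbbab" position by position:
  Position 0: 'a' vs 'c' => differ
  Position 1: 'b' vs 'b' => same
  Position 2: 'd' vs 'b' => differ
  Position 3: 'b' vs 'b' => same
  Position 4: 'c' vs 'a' => differ
  Position 5: 'b' vs 'b' => same
Total differences (Hamming distance): 3

3
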